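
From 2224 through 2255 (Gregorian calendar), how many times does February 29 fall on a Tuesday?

Leap years in 2224–2255: 8 of them.
Feb 29 weekday advances by 5 (mod 7) from one leap year to the next four years later (or differs when a century non-leap intervenes).
Leap-day weekdays: 2224:Sun 2228:Fri 2232:Wed 2236:Mon 2240:Sat 2244:Thu 2248:Tue✓ 2252:Sun
Tuesday: 2248 → 1.

1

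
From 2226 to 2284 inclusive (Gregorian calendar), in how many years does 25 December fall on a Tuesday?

9

Track 25 December's weekday year by year (advancing +1, or +2 across a Feb 29):
  2226: Mon  2227: Tue (+1) ✓  2228: Thu (+2)  2229: Fri (+1)  2230: Sat (+1)
  2231: Sun (+1)  2232: Tue (+2) ✓  2233: Wed (+1)  2234: Thu (+1)  2235: Fri (+1)
  2236: Sun (+2)  2237: Mon (+1)  2238: Tue (+1) ✓  2239: Wed (+1)  … (31 more years) …
  2271: Mon (+1)  2272: Wed (+2)  2273: Thu (+1)  2274: Fri (+1)  2275: Sat (+1)
  2276: Mon (+2)  2277: Tue (+1) ✓  2278: Wed (+1)  2279: Thu (+1)  2280: Sat (+2)
  2281: Sun (+1)  2282: Mon (+1)  2283: Tue (+1) ✓  2284: Thu (+2)
Tuesday years: 2227, 2232, 2238, 2249, 2255, 2260, 2266, 2277, 2283 — 9 in total.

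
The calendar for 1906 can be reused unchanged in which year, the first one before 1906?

Two years share a calendar iff Jan 1 falls on the same weekday and both are leap or both are common. 1906: Jan 1 is Monday, common year.
1905: Jan 1 Sunday, common
1904: Jan 1 Friday, leap
1903: Jan 1 Thursday, common
1902: Jan 1 Wednesday, common
1901: Jan 1 Tuesday, common
1900: Jan 1 Monday, common
1900 matches on both conditions.

1900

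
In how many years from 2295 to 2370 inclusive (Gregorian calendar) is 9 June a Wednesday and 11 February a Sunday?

Check each year's weekday for 9 June and 11 February:
  2295: Sun/Mon  2296: Tue/Tue  2297: Wed/Thu  2298: Thu/Fri  2299: Fri/Sat  2300: Sat/Sun  2301: Sun/Mon  2302: Mon/Tue  2303: Tue/Wed  2304: Thu/Thu  2305: Fri/Sat  2306: Sat/Sun  2307: Sun/Mon  2308: Tue/Tue  …(48 more)…  2357: Sun/Mon  2358: Mon/Tue  2359: Tue/Wed  2360: Thu/Thu  2361: Fri/Sat  2362: Sat/Sun  2363: Sun/Mon  2364: Tue/Tue  2365: Wed/Thu  2366: Thu/Fri  2367: Fri/Sat  2368: Sun/Sun  2369: Mon/Tue  2370: Tue/Wed
Both conditions hold in: no year — 0.

0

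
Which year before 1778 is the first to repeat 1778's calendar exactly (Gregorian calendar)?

Two years share a calendar iff Jan 1 falls on the same weekday and both are leap or both are common. 1778: Jan 1 is Thursday, common year.
1777: Jan 1 Wednesday, common
1776: Jan 1 Monday, leap
1775: Jan 1 Sunday, common
1774: Jan 1 Saturday, common
1773: Jan 1 Friday, common
1772: Jan 1 Wednesday, leap
1771: Jan 1 Tuesday, common
1770: Jan 1 Monday, common
1769: Jan 1 Sunday, common
1768: Jan 1 Friday, leap
1767: Jan 1 Thursday, common
1767 matches on both conditions.

1767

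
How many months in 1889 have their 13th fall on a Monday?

Check the 13th of each month of 1889: Jan 13: Sun, Feb 13: Wed, Mar 13: Wed, Apr 13: Sat, May 13: Mon, Jun 13: Thu, Jul 13: Sat, Aug 13: Tue, Sep 13: Fri, Oct 13: Sun, Nov 13: Wed, Dec 13: Fri.
Monday occurs in May — 1 month.

1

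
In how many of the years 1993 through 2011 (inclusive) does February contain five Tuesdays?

February has 28 days (29 in leap years); it has five Tuesdays when Tuesday falls among the first (month-length − 28) days — i.e. when February 1 is Tuesday in a leap year (never in a common year).
February 1 by year: 1993:Mon 1994:Tue 1995:Wed 1996:Thu 1997:Sat 1998:Sun 1999:Mon 2000:Tue✓ 2001:Thu 2002:Fri 2003:Sat 2004:Sun 2005:Tue 2006:Wed 2007:Thu 2008:Fri 2009:Sun 2010:Mon 2011:Tue
Years with five Tuesdays: 2000 → 1.

1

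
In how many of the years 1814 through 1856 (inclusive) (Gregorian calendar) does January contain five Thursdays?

January has 31 days; it has five Thursdays when Thursday falls among the first (month-length − 28) days — i.e. when January 1 is one of Thursday/Wednesday/Tuesday.
January 1 by year: 1814:Sat 1815:Sun 1816:Mon 1817:Wed✓ 1818:Thu✓ 1819:Fri 1820:Sat 1821:Mon 1822:Tue✓ 1823:Wed✓ 1824:Thu✓ 1825:Sat 1826:Sun 1827:Mon 1828:Tue✓ …(13 more)… 1842:Sat 1843:Sun 1844:Mon 1845:Wed✓ 1846:Thu✓ 1847:Fri 1848:Sat 1849:Mon 1850:Tue✓ 1851:Wed✓ 1852:Thu✓ 1853:Sat 1854:Sun 1855:Mon 1856:Tue✓
Years with five Thursdays: 1817, 1818, 1822, 1823, 1824, 1828, 1829, 1833, 1834, 1835, 1839, 1840, 1845, 1846, 1850, 1851, 1852, 1856 → 18.

18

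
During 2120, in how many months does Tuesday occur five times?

A month of length L has five Tuesdays iff its first Tuesday is on day ≤ L−28 (so day 1–3 in a 31-day month, 1–2 in a 30-day month, day 1 in a leap February).
Checking each month of 2120: Jan starts Mon (31d) ✓; Feb starts Thu (29d); Mar starts Fri (31d); Apr starts Mon (30d) ✓; May starts Wed (31d); Jun starts Sat (30d); Jul starts Mon (31d) ✓; Aug starts Thu (31d); Sep starts Sun (30d); Oct starts Tue (31d) ✓; Nov starts Fri (30d); Dec starts Sun (31d) ✓.
Five-Tuesday months: January, April, July, October, December → 5.

5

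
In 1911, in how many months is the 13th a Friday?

Check the 13th of each month of 1911: Jan 13: Fri, Feb 13: Mon, Mar 13: Mon, Apr 13: Thu, May 13: Sat, Jun 13: Tue, Jul 13: Thu, Aug 13: Sun, Sep 13: Wed, Oct 13: Fri, Nov 13: Mon, Dec 13: Wed.
Friday occurs in January, October — 2 months.

2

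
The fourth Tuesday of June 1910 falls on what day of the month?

June 1, 1910 is a Wednesday, so the first Tuesday is the 7th.
The fourth Tuesday is 7 + 21 = 28.

28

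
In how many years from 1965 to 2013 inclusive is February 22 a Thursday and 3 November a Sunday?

Check each year's weekday for February 22 and 3 November:
  1965: Mon/Wed  1966: Tue/Thu  1967: Wed/Fri  1968: Thu/Sun ✓  1969: Sat/Mon  1970: Sun/Tue  1971: Mon/Wed  1972: Tue/Fri  1973: Thu/Sat  1974: Fri/Sun  1975: Sat/Mon  1976: Sun/Wed  1977: Tue/Thu  1978: Wed/Fri  …(21 more)…  2000: Tue/Fri  2001: Thu/Sat  2002: Fri/Sun  2003: Sat/Mon  2004: Sun/Wed  2005: Tue/Thu  2006: Wed/Fri  2007: Thu/Sat  2008: Fri/Mon  2009: Sun/Tue  2010: Mon/Wed  2011: Tue/Thu  2012: Wed/Sat  2013: Fri/Sun
Both conditions hold in: 1968, 1996 — 2.

2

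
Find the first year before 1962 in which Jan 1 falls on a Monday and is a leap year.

1940

Jan 1 advances by 2 weekdays after a leap year and by 1 after a common year.
1962: Jan 1 is Monday.
1961: Sunday
1960: Friday (leap)
1959: Thursday
1958: Wednesday
1957: Tuesday
1956: Sunday (leap)
1955: Saturday
1954: Friday
1953: Thursday
1952: Tuesday (leap)
1951: Monday
1950: Sunday
1949: Saturday
1948: Thursday (leap)
1947: Wednesday
1946: Tuesday
1945: Monday
1944: Saturday (leap)
1943: Friday
1942: Thursday
1941: Wednesday
1940: Monday (leap)
1940 begins on a Monday and is a leap year.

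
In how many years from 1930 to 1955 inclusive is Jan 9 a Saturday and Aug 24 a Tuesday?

3

Check each year's weekday for Jan 9 and Aug 24:
  1930: Thu/Sun  1931: Fri/Mon  1932: Sat/Wed  1933: Mon/Thu  1934: Tue/Fri  1935: Wed/Sat  1936: Thu/Mon  1937: Sat/Tue ✓  1938: Sun/Wed  1939: Mon/Thu  1940: Tue/Sat  1941: Thu/Sun  1942: Fri/Mon  1943: Sat/Tue ✓  1944: Sun/Thu  1945: Tue/Fri  1946: Wed/Sat  1947: Thu/Sun  1948: Fri/Tue  1949: Sun/Wed  1950: Mon/Thu  1951: Tue/Fri  1952: Wed/Sun  1953: Fri/Mon  1954: Sat/Tue ✓  1955: Sun/Wed
Both conditions hold in: 1937, 1943, 1954 — 3.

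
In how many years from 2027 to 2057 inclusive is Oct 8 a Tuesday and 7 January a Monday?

Check each year's weekday for Oct 8 and 7 January:
  2027: Fri/Thu  2028: Sun/Fri  2029: Mon/Sun  2030: Tue/Mon ✓  2031: Wed/Tue  2032: Fri/Wed  2033: Sat/Fri  2034: Sun/Sat  2035: Mon/Sun  2036: Wed/Mon  2037: Thu/Wed  2038: Fri/Thu  2039: Sat/Fri  2040: Mon/Sat  …(3 more)…  2044: Sat/Thu  2045: Sun/Sat  2046: Mon/Sun  2047: Tue/Mon ✓  2048: Thu/Tue  2049: Fri/Thu  2050: Sat/Fri  2051: Sun/Sat  2052: Tue/Sun  2053: Wed/Tue  2054: Thu/Wed  2055: Fri/Thu  2056: Sun/Fri  2057: Mon/Sun
Both conditions hold in: 2030, 2041, 2047 — 3.

3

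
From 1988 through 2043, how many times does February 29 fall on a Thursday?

Leap years in 1988–2043: 14 of them.
Feb 29 weekday advances by 5 (mod 7) from one leap year to the next four years later (or differs when a century non-leap intervenes).
Leap-day weekdays: 1988:Mon 1992:Sat 1996:Thu✓ 2000:Tue 2004:Sun 2008:Fri 2012:Wed 2016:Mon 2020:Sat 2024:Thu✓ 2028:Tue 2032:Sun 2036:Fri 2040:Wed
Thursday: 1996, 2024 → 2.

2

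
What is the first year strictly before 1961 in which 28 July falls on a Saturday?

From one year to the next, a fixed date's weekday advances by 1, or by 2 when a Feb 29 lies between the two dates.
1961: July 28 is Friday.
1960: Thursday (−1)
1959: Tuesday (−2)
1958: Monday (−1)
1957: Sunday (−1)
1956: Saturday (−1)
28 July falls on a Saturday in 1956.

1956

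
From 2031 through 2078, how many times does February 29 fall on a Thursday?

1

Leap years in 2031–2078: 12 of them.
Feb 29 weekday advances by 5 (mod 7) from one leap year to the next four years later (or differs when a century non-leap intervenes).
Leap-day weekdays: 2032:Sun 2036:Fri 2040:Wed 2044:Mon 2048:Sat 2052:Thu✓ 2056:Tue 2060:Sun 2064:Fri 2068:Wed 2072:Mon 2076:Sat
Thursday: 2052 → 1.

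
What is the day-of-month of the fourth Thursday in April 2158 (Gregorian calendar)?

April 1, 2158 is a Saturday, so the first Thursday is the 6th.
The fourth Thursday is 6 + 21 = 27.

27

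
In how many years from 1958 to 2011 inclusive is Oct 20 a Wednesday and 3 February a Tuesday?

2

Check each year's weekday for Oct 20 and 3 February:
  1958: Mon/Mon  1959: Tue/Tue  1960: Thu/Wed  1961: Fri/Fri  1962: Sat/Sat  1963: Sun/Sun  1964: Tue/Mon  1965: Wed/Wed  1966: Thu/Thu  1967: Fri/Fri  1968: Sun/Sat  1969: Mon/Mon  1970: Tue/Tue  1971: Wed/Wed  …(26 more)…  1998: Tue/Tue  1999: Wed/Wed  2000: Fri/Thu  2001: Sat/Sat  2002: Sun/Sun  2003: Mon/Mon  2004: Wed/Tue ✓  2005: Thu/Thu  2006: Fri/Fri  2007: Sat/Sat  2008: Mon/Sun  2009: Tue/Tue  2010: Wed/Wed  2011: Thu/Thu
Both conditions hold in: 1976, 2004 — 2.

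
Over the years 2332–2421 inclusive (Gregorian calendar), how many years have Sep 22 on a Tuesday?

Track Sep 22's weekday year by year (advancing +1, or +2 across a Feb 29):
  2332: Thu  2333: Fri (+1)  2334: Sat (+1)  2335: Sun (+1)  2336: Tue (+2) ✓
  2337: Wed (+1)  2338: Thu (+1)  2339: Fri (+1)  2340: Sun (+2)  2341: Mon (+1)
  2342: Tue (+1) ✓  2343: Wed (+1)  2344: Fri (+2)  2345: Sat (+1)  … (62 more years) …
  2408: Mon (+2)  2409: Tue (+1) ✓  2410: Wed (+1)  2411: Thu (+1)  2412: Sat (+2)
  2413: Sun (+1)  2414: Mon (+1)  2415: Tue (+1) ✓  2416: Thu (+2)  2417: Fri (+1)
  2418: Sat (+1)  2419: Sun (+1)  2420: Tue (+2) ✓  2421: Wed (+1)
Tuesday years: 2336, 2342, 2353, 2359, 2364, 2370, 2381, 2387, 2392, 2398, 2409, 2415, 2420 — 13 in total.

13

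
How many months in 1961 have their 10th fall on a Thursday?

Check the 10th of each month of 1961: Jan 10: Tue, Feb 10: Fri, Mar 10: Fri, Apr 10: Mon, May 10: Wed, Jun 10: Sat, Jul 10: Mon, Aug 10: Thu, Sep 10: Sun, Oct 10: Tue, Nov 10: Fri, Dec 10: Sun.
Thursday occurs in August — 1 month.

1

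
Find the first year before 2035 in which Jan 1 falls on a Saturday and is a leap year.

Jan 1 advances by 2 weekdays after a leap year and by 1 after a common year.
2035: Jan 1 is Monday.
2034: Sunday
2033: Saturday
2032: Thursday (leap)
2031: Wednesday
2030: Tuesday
2029: Monday
2028: Saturday (leap)
2028 begins on a Saturday and is a leap year.

2028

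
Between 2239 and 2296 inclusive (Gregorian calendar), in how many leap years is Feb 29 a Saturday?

3

Leap years in 2239–2296: 15 of them.
Feb 29 weekday advances by 5 (mod 7) from one leap year to the next four years later (or differs when a century non-leap intervenes).
Leap-day weekdays: 2240:Sat✓ 2244:Thu 2248:Tue 2252:Sun 2256:Fri 2260:Wed 2264:Mon 2268:Sat✓ 2272:Thu 2276:Tue 2280:Sun 2284:Fri 2288:Wed 2292:Mon 2296:Sat✓
Saturday: 2240, 2268, 2296 → 3.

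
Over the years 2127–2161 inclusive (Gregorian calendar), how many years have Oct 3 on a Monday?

5

Track Oct 3's weekday year by year (advancing +1, or +2 across a Feb 29):
  2127: Fri  2128: Sun (+2)  2129: Mon (+1) ✓  2130: Tue (+1)  2131: Wed (+1)
  2132: Fri (+2)  2133: Sat (+1)  2134: Sun (+1)  2135: Mon (+1) ✓  2136: Wed (+2)
  2137: Thu (+1)  2138: Fri (+1)  2139: Sat (+1)  2140: Mon (+2) ✓  … (7 more years) …
  2148: Thu (+2)  2149: Fri (+1)  2150: Sat (+1)  2151: Sun (+1)  2152: Tue (+2)
  2153: Wed (+1)  2154: Thu (+1)  2155: Fri (+1)  2156: Sun (+2)  2157: Mon (+1) ✓
  2158: Tue (+1)  2159: Wed (+1)  2160: Fri (+2)  2161: Sat (+1)
Monday years: 2129, 2135, 2140, 2146, 2157 — 5 in total.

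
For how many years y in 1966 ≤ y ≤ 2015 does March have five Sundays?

22

March has 31 days; it has five Sundays when Sunday falls among the first (month-length − 28) days — i.e. when March 1 is one of Sunday/Saturday/Friday.
March 1 by year: 1966:Tue 1967:Wed 1968:Fri✓ 1969:Sat✓ 1970:Sun✓ 1971:Mon 1972:Wed 1973:Thu 1974:Fri✓ 1975:Sat✓ 1976:Mon 1977:Tue 1978:Wed 1979:Thu 1980:Sat✓ …(20 more)… 2001:Thu 2002:Fri✓ 2003:Sat✓ 2004:Mon 2005:Tue 2006:Wed 2007:Thu 2008:Sat✓ 2009:Sun✓ 2010:Mon 2011:Tue 2012:Thu 2013:Fri✓ 2014:Sat✓ 2015:Sun✓
Years with five Sundays: 1968, 1969, 1970, 1974, 1975, 1980, 1981, 1985, 1986, 1987, 1991, 1992, 1996, 1997, 1998, 2002, 2003, 2008, 2009, 2013, 2014, 2015 → 22.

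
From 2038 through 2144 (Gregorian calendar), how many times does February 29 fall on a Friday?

Leap years in 2038–2144: 26 of them.
Feb 29 weekday advances by 5 (mod 7) from one leap year to the next four years later (or differs when a century non-leap intervenes).
Leap-day weekdays: 2040:Wed 2044:Mon 2048:Sat 2052:Thu 2056:Tue 2060:Sun 2064:Fri✓ 2068:Wed 2072:Mon 2076:Sat 2080:Thu 2084:Tue 2088:Sun 2092:Fri✓ 2096:Wed 2104:Fri✓ 2108:Wed 2112:Mon 2116:Sat 2120:Thu 2124:Tue 2128:Sun 2132:Fri✓ 2136:Wed 2140:Mon 2144:Sat
Friday: 2064, 2092, 2104, 2132 → 4.

4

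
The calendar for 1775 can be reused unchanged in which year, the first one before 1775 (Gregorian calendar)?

1769

Two years share a calendar iff Jan 1 falls on the same weekday and both are leap or both are common. 1775: Jan 1 is Sunday, common year.
1774: Jan 1 Saturday, common
1773: Jan 1 Friday, common
1772: Jan 1 Wednesday, leap
1771: Jan 1 Tuesday, common
1770: Jan 1 Monday, common
1769: Jan 1 Sunday, common
1769 matches on both conditions.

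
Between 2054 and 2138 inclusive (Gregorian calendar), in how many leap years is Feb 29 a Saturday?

2

Leap years in 2054–2138: 20 of them.
Feb 29 weekday advances by 5 (mod 7) from one leap year to the next four years later (or differs when a century non-leap intervenes).
Leap-day weekdays: 2056:Tue 2060:Sun 2064:Fri 2068:Wed 2072:Mon 2076:Sat✓ 2080:Thu 2084:Tue 2088:Sun 2092:Fri 2096:Wed 2104:Fri 2108:Wed 2112:Mon 2116:Sat✓ 2120:Thu 2124:Tue 2128:Sun 2132:Fri 2136:Wed
Saturday: 2076, 2116 → 2.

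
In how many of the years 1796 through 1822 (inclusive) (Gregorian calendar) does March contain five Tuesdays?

11

March has 31 days; it has five Tuesdays when Tuesday falls among the first (month-length − 28) days — i.e. when March 1 is one of Tuesday/Monday/Sunday.
March 1 by year: 1796:Tue✓ 1797:Wed 1798:Thu 1799:Fri 1800:Sat 1801:Sun✓ 1802:Mon✓ 1803:Tue✓ 1804:Thu 1805:Fri 1806:Sat 1807:Sun✓ 1808:Tue✓ 1809:Wed 1810:Thu 1811:Fri 1812:Sun✓ 1813:Mon✓ 1814:Tue✓ 1815:Wed 1816:Fri 1817:Sat 1818:Sun✓ 1819:Mon✓ 1820:Wed 1821:Thu 1822:Fri
Years with five Tuesdays: 1796, 1801, 1802, 1803, 1807, 1808, 1812, 1813, 1814, 1818, 1819 → 11.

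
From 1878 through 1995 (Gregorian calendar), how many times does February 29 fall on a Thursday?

Leap years in 1878–1995: 28 of them.
Feb 29 weekday advances by 5 (mod 7) from one leap year to the next four years later (or differs when a century non-leap intervenes).
Leap-day weekdays: 1880:Sun 1884:Fri 1888:Wed 1892:Mon 1896:Sat 1904:Mon 1908:Sat 1912:Thu✓ 1916:Tue 1920:Sun 1924:Fri 1928:Wed 1932:Mon 1936:Sat 1940:Thu✓ 1944:Tue 1948:Sun 1952:Fri 1956:Wed 1960:Mon 1964:Sat 1968:Thu✓ 1972:Tue 1976:Sun 1980:Fri 1984:Wed 1988:Mon 1992:Sat
Thursday: 1912, 1940, 1968 → 3.

3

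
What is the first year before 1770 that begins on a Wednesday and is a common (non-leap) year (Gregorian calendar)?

Jan 1 advances by 2 weekdays after a leap year and by 1 after a common year.
1770: Jan 1 is Monday.
1769: Sunday
1768: Friday (leap)
1767: Thursday
1766: Wednesday
1766 begins on a Wednesday and is a common year.

1766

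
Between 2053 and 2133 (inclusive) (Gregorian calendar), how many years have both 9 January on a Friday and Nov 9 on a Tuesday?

3

Check each year's weekday for 9 January and Nov 9:
  2053: Thu/Sun  2054: Fri/Mon  2055: Sat/Tue  2056: Sun/Thu  2057: Tue/Fri  2058: Wed/Sat  2059: Thu/Sun  2060: Fri/Tue ✓  2061: Sun/Wed  2062: Mon/Thu  2063: Tue/Fri  2064: Wed/Sun  2065: Fri/Mon  2066: Sat/Tue  …(53 more)…  2120: Tue/Sat  2121: Thu/Sun  2122: Fri/Mon  2123: Sat/Tue  2124: Sun/Thu  2125: Tue/Fri  2126: Wed/Sat  2127: Thu/Sun  2128: Fri/Tue ✓  2129: Sun/Wed  2130: Mon/Thu  2131: Tue/Fri  2132: Wed/Sun  2133: Fri/Mon
Both conditions hold in: 2060, 2088, 2128 — 3.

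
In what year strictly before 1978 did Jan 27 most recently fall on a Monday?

1975

From one year to the next, a fixed date's weekday advances by 1, or by 2 when a Feb 29 lies between the two dates.
1978: January 27 is Friday.
1977: Thursday (−1)
1976: Tuesday (−2)
1975: Monday (−1)
Jan 27 falls on a Monday in 1975.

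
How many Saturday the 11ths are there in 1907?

1

Check the 11th of each month of 1907: Jan 11: Fri, Feb 11: Mon, Mar 11: Mon, Apr 11: Thu, May 11: Sat, Jun 11: Tue, Jul 11: Thu, Aug 11: Sun, Sep 11: Wed, Oct 11: Fri, Nov 11: Mon, Dec 11: Wed.
Saturday occurs in May — 1 month.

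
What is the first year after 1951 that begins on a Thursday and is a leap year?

1976

Jan 1 advances by 2 weekdays after a leap year and by 1 after a common year.
1951: Jan 1 is Monday.
1952: Tuesday (leap)
1953: Thursday
1954: Friday
1955: Saturday
1956: Sunday (leap)
1957: Tuesday
1958: Wednesday
1959: Thursday
1960: Friday (leap)
1961: Sunday
1962: Monday
1963: Tuesday
1964: Wednesday (leap)
1965: Friday
1966: Saturday
1967: Sunday
1968: Monday (leap)
1969: Wednesday
1970: Thursday
1971: Friday
1972: Saturday (leap)
1973: Monday
1974: Tuesday
1975: Wednesday
1976: Thursday (leap)
1976 begins on a Thursday and is a leap year.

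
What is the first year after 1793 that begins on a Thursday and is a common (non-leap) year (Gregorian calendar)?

Jan 1 advances by 2 weekdays after a leap year and by 1 after a common year.
1793: Jan 1 is Tuesday.
1794: Wednesday
1795: Thursday
1795 begins on a Thursday and is a common year.

1795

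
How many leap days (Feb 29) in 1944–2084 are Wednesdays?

5

Leap years in 1944–2084: 36 of them.
Feb 29 weekday advances by 5 (mod 7) from one leap year to the next four years later (or differs when a century non-leap intervenes).
Leap-day weekdays: 1944:Tue 1948:Sun 1952:Fri 1956:Wed✓ 1960:Mon 1964:Sat 1968:Thu 1972:Tue 1976:Sun 1980:Fri 1984:Wed✓ 1988:Mon 1992:Sat …(10 more)… 2036:Fri 2040:Wed✓ 2044:Mon 2048:Sat 2052:Thu 2056:Tue 2060:Sun 2064:Fri 2068:Wed✓ 2072:Mon 2076:Sat 2080:Thu 2084:Tue
Wednesday: 1956, 1984, 2012, 2040, 2068 → 5.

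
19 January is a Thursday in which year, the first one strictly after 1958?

From one year to the next, a fixed date's weekday advances by 1, or by 2 when a Feb 29 lies between the two dates.
1958: January 19 is Sunday.
1959: Monday (+1)
1960: Tuesday (+1)
1961: Thursday (+2)
19 January falls on a Thursday in 1961.

1961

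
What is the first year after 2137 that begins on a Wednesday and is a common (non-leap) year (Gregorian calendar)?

2138

Jan 1 advances by 2 weekdays after a leap year and by 1 after a common year.
2137: Jan 1 is Tuesday.
2138: Wednesday
2138 begins on a Wednesday and is a common year.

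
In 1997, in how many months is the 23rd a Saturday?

Check the 23rd of each month of 1997: Jan 23: Thu, Feb 23: Sun, Mar 23: Sun, Apr 23: Wed, May 23: Fri, Jun 23: Mon, Jul 23: Wed, Aug 23: Sat, Sep 23: Tue, Oct 23: Thu, Nov 23: Sun, Dec 23: Tue.
Saturday occurs in August — 1 month.

1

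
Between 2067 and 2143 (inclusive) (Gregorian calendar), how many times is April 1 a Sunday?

Track April 1's weekday year by year (advancing +1, or +2 across a Feb 29):
  2067: Fri  2068: Sun (+2) ✓  2069: Mon (+1)  2070: Tue (+1)  2071: Wed (+1)
  2072: Fri (+2)  2073: Sat (+1)  2074: Sun (+1) ✓  2075: Mon (+1)  2076: Wed (+2)
  2077: Thu (+1)  2078: Fri (+1)  2079: Sat (+1)  2080: Mon (+2)  … (49 more years) …
  2130: Sat (+1)  2131: Sun (+1) ✓  2132: Tue (+2)  2133: Wed (+1)  2134: Thu (+1)
  2135: Fri (+1)  2136: Sun (+2) ✓  2137: Mon (+1)  2138: Tue (+1)  2139: Wed (+1)
  2140: Fri (+2)  2141: Sat (+1)  2142: Sun (+1) ✓  2143: Mon (+1)
Sunday years: 2068, 2074, 2085, 2091, 2096, 2103, 2108, 2114, 2125, 2131, 2136, 2142 — 12 in total.

12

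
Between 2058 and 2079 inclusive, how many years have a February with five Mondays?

1

February has 28 days (29 in leap years); it has five Mondays when Monday falls among the first (month-length − 28) days — i.e. when February 1 is Monday in a leap year (never in a common year).
February 1 by year: 2058:Fri 2059:Sat 2060:Sun 2061:Tue 2062:Wed 2063:Thu 2064:Fri 2065:Sun 2066:Mon 2067:Tue 2068:Wed 2069:Fri 2070:Sat 2071:Sun 2072:Mon✓ 2073:Wed 2074:Thu 2075:Fri 2076:Sat 2077:Mon 2078:Tue 2079:Wed
Years with five Mondays: 2072 → 1.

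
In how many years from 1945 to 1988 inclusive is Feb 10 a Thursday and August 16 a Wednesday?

1

Check each year's weekday for Feb 10 and August 16:
  1945: Sat/Thu  1946: Sun/Fri  1947: Mon/Sat  1948: Tue/Mon  1949: Thu/Tue  1950: Fri/Wed  1951: Sat/Thu  1952: Sun/Sat  1953: Tue/Sun  1954: Wed/Mon  1955: Thu/Tue  1956: Fri/Thu  1957: Sun/Fri  1958: Mon/Sat  …(16 more)…  1975: Mon/Sat  1976: Tue/Mon  1977: Thu/Tue  1978: Fri/Wed  1979: Sat/Thu  1980: Sun/Sat  1981: Tue/Sun  1982: Wed/Mon  1983: Thu/Tue  1984: Fri/Thu  1985: Sun/Fri  1986: Mon/Sat  1987: Tue/Sun  1988: Wed/Tue
Both conditions hold in: 1972 — 1.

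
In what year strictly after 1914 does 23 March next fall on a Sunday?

From one year to the next, a fixed date's weekday advances by 1, or by 2 when a Feb 29 lies between the two dates.
1914: March 23 is Monday.
1915: Tuesday (+1)
1916: Thursday (+2)
1917: Friday (+1)
1918: Saturday (+1)
1919: Sunday (+1)
23 March falls on a Sunday in 1919.

1919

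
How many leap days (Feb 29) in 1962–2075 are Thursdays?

4

Leap years in 1962–2075: 28 of them.
Feb 29 weekday advances by 5 (mod 7) from one leap year to the next four years later (or differs when a century non-leap intervenes).
Leap-day weekdays: 1964:Sat 1968:Thu✓ 1972:Tue 1976:Sun 1980:Fri 1984:Wed 1988:Mon 1992:Sat 1996:Thu✓ 2000:Tue 2004:Sun 2008:Fri 2012:Wed 2016:Mon 2020:Sat 2024:Thu✓ 2028:Tue 2032:Sun 2036:Fri 2040:Wed 2044:Mon 2048:Sat 2052:Thu✓ 2056:Tue 2060:Sun 2064:Fri 2068:Wed 2072:Mon
Thursday: 1968, 1996, 2024, 2052 → 4.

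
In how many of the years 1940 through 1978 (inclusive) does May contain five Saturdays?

17

May has 31 days; it has five Saturdays when Saturday falls among the first (month-length − 28) days — i.e. when May 1 is one of Saturday/Friday/Thursday.
May 1 by year: 1940:Wed 1941:Thu✓ 1942:Fri✓ 1943:Sat✓ 1944:Mon 1945:Tue 1946:Wed 1947:Thu✓ 1948:Sat✓ 1949:Sun 1950:Mon 1951:Tue 1952:Thu✓ 1953:Fri✓ 1954:Sat✓ …(9 more)… 1964:Fri✓ 1965:Sat✓ 1966:Sun 1967:Mon 1968:Wed 1969:Thu✓ 1970:Fri✓ 1971:Sat✓ 1972:Mon 1973:Tue 1974:Wed 1975:Thu✓ 1976:Sat✓ 1977:Sun 1978:Mon
Years with five Saturdays: 1941, 1942, 1943, 1947, 1948, 1952, 1953, 1954, 1958, 1959, 1964, 1965, 1969, 1970, 1971, 1975, 1976 → 17.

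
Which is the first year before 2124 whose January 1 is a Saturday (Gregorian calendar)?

Jan 1 advances by 2 weekdays after a leap year and by 1 after a common year.
2124: Jan 1 is Saturday (leap).
2123: Friday
2122: Thursday
2121: Wednesday
2120: Monday (leap)
2119: Sunday
2118: Saturday
2118 begins on a Saturday

2118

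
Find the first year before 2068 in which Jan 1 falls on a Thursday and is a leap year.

2060

Jan 1 advances by 2 weekdays after a leap year and by 1 after a common year.
2068: Jan 1 is Sunday (leap).
2067: Saturday
2066: Friday
2065: Thursday
2064: Tuesday (leap)
2063: Monday
2062: Sunday
2061: Saturday
2060: Thursday (leap)
2060 begins on a Thursday and is a leap year.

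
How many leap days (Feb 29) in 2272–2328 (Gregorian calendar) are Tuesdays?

2

Leap years in 2272–2328: 14 of them.
Feb 29 weekday advances by 5 (mod 7) from one leap year to the next four years later (or differs when a century non-leap intervenes).
Leap-day weekdays: 2272:Thu 2276:Tue✓ 2280:Sun 2284:Fri 2288:Wed 2292:Mon 2296:Sat 2304:Mon 2308:Sat 2312:Thu 2316:Tue✓ 2320:Sun 2324:Fri 2328:Wed
Tuesday: 2276, 2316 → 2.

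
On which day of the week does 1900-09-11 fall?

Tuesday

January 1, 1900 is a Monday.
September 11 is day 254 of the year, i.e. 253 days after Jan 1.
253 mod 7 = 1, so advance 1 weekday from Monday: Tuesday.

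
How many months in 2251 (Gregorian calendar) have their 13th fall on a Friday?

1

Check the 13th of each month of 2251: Jan 13: Mon, Feb 13: Thu, Mar 13: Thu, Apr 13: Sun, May 13: Tue, Jun 13: Fri, Jul 13: Sun, Aug 13: Wed, Sep 13: Sat, Oct 13: Mon, Nov 13: Thu, Dec 13: Sat.
Friday occurs in June — 1 month.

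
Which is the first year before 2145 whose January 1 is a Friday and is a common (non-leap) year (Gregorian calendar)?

2134

Jan 1 advances by 2 weekdays after a leap year and by 1 after a common year.
2145: Jan 1 is Friday.
2144: Wednesday (leap)
2143: Tuesday
2142: Monday
2141: Sunday
2140: Friday (leap)
2139: Thursday
2138: Wednesday
2137: Tuesday
2136: Sunday (leap)
2135: Saturday
2134: Friday
2134 begins on a Friday and is a common year.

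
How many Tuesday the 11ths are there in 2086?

1

Check the 11th of each month of 2086: Jan 11: Fri, Feb 11: Mon, Mar 11: Mon, Apr 11: Thu, May 11: Sat, Jun 11: Tue, Jul 11: Thu, Aug 11: Sun, Sep 11: Wed, Oct 11: Fri, Nov 11: Mon, Dec 11: Wed.
Tuesday occurs in June — 1 month.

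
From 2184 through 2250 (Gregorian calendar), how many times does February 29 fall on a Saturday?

2

Leap years in 2184–2250: 16 of them.
Feb 29 weekday advances by 5 (mod 7) from one leap year to the next four years later (or differs when a century non-leap intervenes).
Leap-day weekdays: 2184:Sun 2188:Fri 2192:Wed 2196:Mon 2204:Wed 2208:Mon 2212:Sat✓ 2216:Thu 2220:Tue 2224:Sun 2228:Fri 2232:Wed 2236:Mon 2240:Sat✓ 2244:Thu 2248:Tue
Saturday: 2212, 2240 → 2.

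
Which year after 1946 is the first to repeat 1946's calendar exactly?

Two years share a calendar iff Jan 1 falls on the same weekday and both are leap or both are common. 1946: Jan 1 is Tuesday, common year.
1947: Jan 1 Wednesday, common
1948: Jan 1 Thursday, leap
1949: Jan 1 Saturday, common
1950: Jan 1 Sunday, common
1951: Jan 1 Monday, common
1952: Jan 1 Tuesday, leap
1953: Jan 1 Thursday, common
1954: Jan 1 Friday, common
1955: Jan 1 Saturday, common
1956: Jan 1 Sunday, leap
1957: Jan 1 Tuesday, common
1957 matches on both conditions.

1957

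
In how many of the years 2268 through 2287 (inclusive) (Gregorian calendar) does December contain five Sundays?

December has 31 days; it has five Sundays when Sunday falls among the first (month-length − 28) days — i.e. when December 1 is one of Sunday/Saturday/Friday.
December 1 by year: 2268:Tue 2269:Wed 2270:Thu 2271:Fri✓ 2272:Sun✓ 2273:Mon 2274:Tue 2275:Wed 2276:Fri✓ 2277:Sat✓ 2278:Sun✓ 2279:Mon 2280:Wed 2281:Thu 2282:Fri✓ 2283:Sat✓ 2284:Mon 2285:Tue 2286:Wed 2287:Thu
Years with five Sundays: 2271, 2272, 2276, 2277, 2278, 2282, 2283 → 7.

7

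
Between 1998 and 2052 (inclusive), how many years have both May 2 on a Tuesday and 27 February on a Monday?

Check each year's weekday for May 2 and 27 February:
  1998: Sat/Fri  1999: Sun/Sat  2000: Tue/Sun  2001: Wed/Tue  2002: Thu/Wed  2003: Fri/Thu  2004: Sun/Fri  2005: Mon/Sun  2006: Tue/Mon ✓  2007: Wed/Tue  2008: Fri/Wed  2009: Sat/Fri  2010: Sun/Sat  2011: Mon/Sun  …(27 more)…  2039: Mon/Sun  2040: Wed/Mon  2041: Thu/Wed  2042: Fri/Thu  2043: Sat/Fri  2044: Mon/Sat  2045: Tue/Mon ✓  2046: Wed/Tue  2047: Thu/Wed  2048: Sat/Thu  2049: Sun/Sat  2050: Mon/Sun  2051: Tue/Mon ✓  2052: Thu/Tue
Both conditions hold in: 2006, 2017, 2023, 2034, 2045, 2051 — 6.

6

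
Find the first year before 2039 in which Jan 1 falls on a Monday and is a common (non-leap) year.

2035

Jan 1 advances by 2 weekdays after a leap year and by 1 after a common year.
2039: Jan 1 is Saturday.
2038: Friday
2037: Thursday
2036: Tuesday (leap)
2035: Monday
2035 begins on a Monday and is a common year.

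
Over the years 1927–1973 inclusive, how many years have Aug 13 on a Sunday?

7

Track Aug 13's weekday year by year (advancing +1, or +2 across a Feb 29):
  1927: Sat  1928: Mon (+2)  1929: Tue (+1)  1930: Wed (+1)  1931: Thu (+1)
  1932: Sat (+2)  1933: Sun (+1) ✓  1934: Mon (+1)  1935: Tue (+1)  1936: Thu (+2)
  1937: Fri (+1)  1938: Sat (+1)  1939: Sun (+1) ✓  1940: Tue (+2)  … (19 more years) …
  1960: Sat (+2)  1961: Sun (+1) ✓  1962: Mon (+1)  1963: Tue (+1)  1964: Thu (+2)
  1965: Fri (+1)  1966: Sat (+1)  1967: Sun (+1) ✓  1968: Tue (+2)  1969: Wed (+1)
  1970: Thu (+1)  1971: Fri (+1)  1972: Sun (+2) ✓  1973: Mon (+1)
Sunday years: 1933, 1939, 1944, 1950, 1961, 1967, 1972 — 7 in total.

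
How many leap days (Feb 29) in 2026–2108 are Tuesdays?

Leap years in 2026–2108: 20 of them.
Feb 29 weekday advances by 5 (mod 7) from one leap year to the next four years later (or differs when a century non-leap intervenes).
Leap-day weekdays: 2028:Tue✓ 2032:Sun 2036:Fri 2040:Wed 2044:Mon 2048:Sat 2052:Thu 2056:Tue✓ 2060:Sun 2064:Fri 2068:Wed 2072:Mon 2076:Sat 2080:Thu 2084:Tue✓ 2088:Sun 2092:Fri 2096:Wed 2104:Fri 2108:Wed
Tuesday: 2028, 2056, 2084 → 3.

3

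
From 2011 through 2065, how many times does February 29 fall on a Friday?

Leap years in 2011–2065: 14 of them.
Feb 29 weekday advances by 5 (mod 7) from one leap year to the next four years later (or differs when a century non-leap intervenes).
Leap-day weekdays: 2012:Wed 2016:Mon 2020:Sat 2024:Thu 2028:Tue 2032:Sun 2036:Fri✓ 2040:Wed 2044:Mon 2048:Sat 2052:Thu 2056:Tue 2060:Sun 2064:Fri✓
Friday: 2036, 2064 → 2.

2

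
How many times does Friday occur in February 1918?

February 1918 has 28 days and begins on Friday.
The first Friday is February 1.
Fridays fall on 1, 8, 15, 22 — that's 4.

4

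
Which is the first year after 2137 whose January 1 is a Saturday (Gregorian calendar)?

Jan 1 advances by 2 weekdays after a leap year and by 1 after a common year.
2137: Jan 1 is Tuesday.
2138: Wednesday
2139: Thursday
2140: Friday (leap)
2141: Sunday
2142: Monday
2143: Tuesday
2144: Wednesday (leap)
2145: Friday
2146: Saturday
2146 begins on a Saturday

2146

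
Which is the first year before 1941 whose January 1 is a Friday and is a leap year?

Jan 1 advances by 2 weekdays after a leap year and by 1 after a common year.
1941: Jan 1 is Wednesday.
1940: Monday (leap)
1939: Sunday
1938: Saturday
1937: Friday
1936: Wednesday (leap)
1935: Tuesday
1934: Monday
1933: Sunday
1932: Friday (leap)
1932 begins on a Friday and is a leap year.

1932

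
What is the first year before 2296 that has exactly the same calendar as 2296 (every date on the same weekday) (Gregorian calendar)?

2268

Two years share a calendar iff Jan 1 falls on the same weekday and both are leap or both are common. 2296: Jan 1 is Wednesday, leap year.
2295: Jan 1 Tuesday, common
2294: Jan 1 Monday, common
2293: Jan 1 Sunday, common
2292: Jan 1 Friday, leap
2291: Jan 1 Thursday, common
2290: Jan 1 Wednesday, common
2289: Jan 1 Tuesday, common
2288: Jan 1 Sunday, leap
2287: Jan 1 Saturday, common
2286: Jan 1 Friday, common
2285: Jan 1 Thursday, common
2284: Jan 1 Tuesday, leap
2283: Jan 1 Monday, common
2282: Jan 1 Sunday, common
2281: Jan 1 Saturday, common
2280: Jan 1 Thursday, leap
2279: Jan 1 Wednesday, common
2278: Jan 1 Tuesday, common
2277: Jan 1 Monday, common
2276: Jan 1 Saturday, leap
2275: Jan 1 Friday, common
2274: Jan 1 Thursday, common
2273: Jan 1 Wednesday, common
2272: Jan 1 Monday, leap
2271: Jan 1 Sunday, common
2270: Jan 1 Saturday, common
2269: Jan 1 Friday, common
2268: Jan 1 Wednesday, leap
2268 matches on both conditions.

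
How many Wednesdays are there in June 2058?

June 2058 has 30 days and begins on Saturday.
The first Wednesday is June 5.
Wednesdays fall on 5, 12, 19, 26 — that's 4.

4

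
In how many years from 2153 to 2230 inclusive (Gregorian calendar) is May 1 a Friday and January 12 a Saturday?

Check each year's weekday for May 1 and January 12:
  2153: Tue/Fri  2154: Wed/Sat  2155: Thu/Sun  2156: Sat/Mon  2157: Sun/Wed  2158: Mon/Thu  2159: Tue/Fri  2160: Thu/Sat  2161: Fri/Mon  2162: Sat/Tue  2163: Sun/Wed  2164: Tue/Thu  2165: Wed/Sat  2166: Thu/Sun  …(50 more)…  2217: Thu/Sun  2218: Fri/Mon  2219: Sat/Tue  2220: Mon/Wed  2221: Tue/Fri  2222: Wed/Sat  2223: Thu/Sun  2224: Sat/Mon  2225: Sun/Wed  2226: Mon/Thu  2227: Tue/Fri  2228: Thu/Sat  2229: Fri/Mon  2230: Sat/Tue
Both conditions hold in: no year — 0.

0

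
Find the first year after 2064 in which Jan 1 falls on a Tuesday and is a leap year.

2092

Jan 1 advances by 2 weekdays after a leap year and by 1 after a common year.
2064: Jan 1 is Tuesday (leap).
2065: Thursday
2066: Friday
2067: Saturday
2068: Sunday (leap)
2069: Tuesday
2070: Wednesday
2071: Thursday
2072: Friday (leap)
2073: Sunday
2074: Monday
2075: Tuesday
2076: Wednesday (leap)
2077: Friday
2078: Saturday
2079: Sunday
2080: Monday (leap)
2081: Wednesday
2082: Thursday
2083: Friday
2084: Saturday (leap)
2085: Monday
2086: Tuesday
2087: Wednesday
2088: Thursday (leap)
2089: Saturday
2090: Sunday
2091: Monday
2092: Tuesday (leap)
2092 begins on a Tuesday and is a leap year.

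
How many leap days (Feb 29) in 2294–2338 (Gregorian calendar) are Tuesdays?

1

Leap years in 2294–2338: 10 of them.
Feb 29 weekday advances by 5 (mod 7) from one leap year to the next four years later (or differs when a century non-leap intervenes).
Leap-day weekdays: 2296:Sat 2304:Mon 2308:Sat 2312:Thu 2316:Tue✓ 2320:Sun 2324:Fri 2328:Wed 2332:Mon 2336:Sat
Tuesday: 2316 → 1.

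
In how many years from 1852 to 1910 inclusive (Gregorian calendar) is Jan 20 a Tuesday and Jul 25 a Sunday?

2

Check each year's weekday for Jan 20 and Jul 25:
  1852: Tue/Sun ✓  1853: Thu/Mon  1854: Fri/Tue  1855: Sat/Wed  1856: Sun/Fri  1857: Tue/Sat  1858: Wed/Sun  1859: Thu/Mon  1860: Fri/Wed  1861: Sun/Thu  1862: Mon/Fri  1863: Tue/Sat  1864: Wed/Mon  1865: Fri/Tue  …(31 more)…  1897: Wed/Sun  1898: Thu/Mon  1899: Fri/Tue  1900: Sat/Wed  1901: Sun/Thu  1902: Mon/Fri  1903: Tue/Sat  1904: Wed/Mon  1905: Fri/Tue  1906: Sat/Wed  1907: Sun/Thu  1908: Mon/Sat  1909: Wed/Sun  1910: Thu/Mon
Both conditions hold in: 1852, 1880 — 2.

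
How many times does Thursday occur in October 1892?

October 1892 has 31 days and begins on Saturday.
The first Thursday is October 6.
Thursdays fall on 6, 13, 20, 27 — that's 4.

4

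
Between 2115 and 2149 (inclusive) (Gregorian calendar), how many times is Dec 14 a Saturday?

6

Track Dec 14's weekday year by year (advancing +1, or +2 across a Feb 29):
  2115: Sat ✓  2116: Mon (+2)  2117: Tue (+1)  2118: Wed (+1)  2119: Thu (+1)
  2120: Sat (+2) ✓  2121: Sun (+1)  2122: Mon (+1)  2123: Tue (+1)  2124: Thu (+2)
  2125: Fri (+1)  2126: Sat (+1) ✓  2127: Sun (+1)  2128: Tue (+2)  … (7 more years) …
  2136: Fri (+2)  2137: Sat (+1) ✓  2138: Sun (+1)  2139: Mon (+1)  2140: Wed (+2)
  2141: Thu (+1)  2142: Fri (+1)  2143: Sat (+1) ✓  2144: Mon (+2)  2145: Tue (+1)
  2146: Wed (+1)  2147: Thu (+1)  2148: Sat (+2) ✓  2149: Sun (+1)
Saturday years: 2115, 2120, 2126, 2137, 2143, 2148 — 6 in total.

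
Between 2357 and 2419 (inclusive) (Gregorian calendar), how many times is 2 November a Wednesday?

9

Track 2 November's weekday year by year (advancing +1, or +2 across a Feb 29):
  2357: Sat  2358: Sun (+1)  2359: Mon (+1)  2360: Wed (+2) ✓  2361: Thu (+1)
  2362: Fri (+1)  2363: Sat (+1)  2364: Mon (+2)  2365: Tue (+1)  2366: Wed (+1) ✓
  2367: Thu (+1)  2368: Sat (+2)  2369: Sun (+1)  2370: Mon (+1)  … (35 more years) …
  2406: Thu (+1)  2407: Fri (+1)  2408: Sun (+2)  2409: Mon (+1)  2410: Tue (+1)
  2411: Wed (+1) ✓  2412: Fri (+2)  2413: Sat (+1)  2414: Sun (+1)  2415: Mon (+1)
  2416: Wed (+2) ✓  2417: Thu (+1)  2418: Fri (+1)  2419: Sat (+1)
Wednesday years: 2360, 2366, 2377, 2383, 2388, 2394, 2405, 2411, 2416 — 9 in total.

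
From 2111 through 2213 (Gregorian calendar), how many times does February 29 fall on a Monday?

Leap years in 2111–2213: 25 of them.
Feb 29 weekday advances by 5 (mod 7) from one leap year to the next four years later (or differs when a century non-leap intervenes).
Leap-day weekdays: 2112:Mon✓ 2116:Sat 2120:Thu 2124:Tue 2128:Sun 2132:Fri 2136:Wed 2140:Mon✓ 2144:Sat 2148:Thu 2152:Tue 2156:Sun 2160:Fri 2164:Wed 2168:Mon✓ 2172:Sat 2176:Thu 2180:Tue 2184:Sun 2188:Fri 2192:Wed 2196:Mon✓ 2204:Wed 2208:Mon✓ 2212:Sat
Monday: 2112, 2140, 2168, 2196, 2208 → 5.

5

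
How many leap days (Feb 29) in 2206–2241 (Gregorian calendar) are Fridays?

Leap years in 2206–2241: 9 of them.
Feb 29 weekday advances by 5 (mod 7) from one leap year to the next four years later (or differs when a century non-leap intervenes).
Leap-day weekdays: 2208:Mon 2212:Sat 2216:Thu 2220:Tue 2224:Sun 2228:Fri✓ 2232:Wed 2236:Mon 2240:Sat
Friday: 2228 → 1.

1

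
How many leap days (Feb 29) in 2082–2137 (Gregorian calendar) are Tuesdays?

2

Leap years in 2082–2137: 13 of them.
Feb 29 weekday advances by 5 (mod 7) from one leap year to the next four years later (or differs when a century non-leap intervenes).
Leap-day weekdays: 2084:Tue✓ 2088:Sun 2092:Fri 2096:Wed 2104:Fri 2108:Wed 2112:Mon 2116:Sat 2120:Thu 2124:Tue✓ 2128:Sun 2132:Fri 2136:Wed
Tuesday: 2084, 2124 → 2.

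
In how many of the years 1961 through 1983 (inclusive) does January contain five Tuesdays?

10

January has 31 days; it has five Tuesdays when Tuesday falls among the first (month-length − 28) days — i.e. when January 1 is one of Tuesday/Monday/Sunday.
January 1 by year: 1961:Sun✓ 1962:Mon✓ 1963:Tue✓ 1964:Wed 1965:Fri 1966:Sat 1967:Sun✓ 1968:Mon✓ 1969:Wed 1970:Thu 1971:Fri 1972:Sat 1973:Mon✓ 1974:Tue✓ 1975:Wed 1976:Thu 1977:Sat 1978:Sun✓ 1979:Mon✓ 1980:Tue✓ 1981:Thu 1982:Fri 1983:Sat
Years with five Tuesdays: 1961, 1962, 1963, 1967, 1968, 1973, 1974, 1978, 1979, 1980 → 10.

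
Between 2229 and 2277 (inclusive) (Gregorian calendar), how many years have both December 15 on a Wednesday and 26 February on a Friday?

Check each year's weekday for December 15 and 26 February:
  2229: Tue/Thu  2230: Wed/Fri ✓  2231: Thu/Sat  2232: Sat/Sun  2233: Sun/Tue  2234: Mon/Wed  2235: Tue/Thu  2236: Thu/Fri  2237: Fri/Sun  2238: Sat/Mon  2239: Sun/Tue  2240: Tue/Wed  2241: Wed/Fri ✓  2242: Thu/Sat  …(21 more)…  2264: Thu/Fri  2265: Fri/Sun  2266: Sat/Mon  2267: Sun/Tue  2268: Tue/Wed  2269: Wed/Fri ✓  2270: Thu/Sat  2271: Fri/Sun  2272: Sun/Mon  2273: Mon/Wed  2274: Tue/Thu  2275: Wed/Fri ✓  2276: Fri/Sat  2277: Sat/Mon
Both conditions hold in: 2230, 2241, 2247, 2258, 2269, 2275 — 6.

6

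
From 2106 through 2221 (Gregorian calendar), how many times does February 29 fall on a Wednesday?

Leap years in 2106–2221: 28 of them.
Feb 29 weekday advances by 5 (mod 7) from one leap year to the next four years later (or differs when a century non-leap intervenes).
Leap-day weekdays: 2108:Wed✓ 2112:Mon 2116:Sat 2120:Thu 2124:Tue 2128:Sun 2132:Fri 2136:Wed✓ 2140:Mon 2144:Sat 2148:Thu 2152:Tue 2156:Sun 2160:Fri 2164:Wed✓ 2168:Mon 2172:Sat 2176:Thu 2180:Tue 2184:Sun 2188:Fri 2192:Wed✓ 2196:Mon 2204:Wed✓ 2208:Mon 2212:Sat 2216:Thu 2220:Tue
Wednesday: 2108, 2136, 2164, 2192, 2204 → 5.

5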